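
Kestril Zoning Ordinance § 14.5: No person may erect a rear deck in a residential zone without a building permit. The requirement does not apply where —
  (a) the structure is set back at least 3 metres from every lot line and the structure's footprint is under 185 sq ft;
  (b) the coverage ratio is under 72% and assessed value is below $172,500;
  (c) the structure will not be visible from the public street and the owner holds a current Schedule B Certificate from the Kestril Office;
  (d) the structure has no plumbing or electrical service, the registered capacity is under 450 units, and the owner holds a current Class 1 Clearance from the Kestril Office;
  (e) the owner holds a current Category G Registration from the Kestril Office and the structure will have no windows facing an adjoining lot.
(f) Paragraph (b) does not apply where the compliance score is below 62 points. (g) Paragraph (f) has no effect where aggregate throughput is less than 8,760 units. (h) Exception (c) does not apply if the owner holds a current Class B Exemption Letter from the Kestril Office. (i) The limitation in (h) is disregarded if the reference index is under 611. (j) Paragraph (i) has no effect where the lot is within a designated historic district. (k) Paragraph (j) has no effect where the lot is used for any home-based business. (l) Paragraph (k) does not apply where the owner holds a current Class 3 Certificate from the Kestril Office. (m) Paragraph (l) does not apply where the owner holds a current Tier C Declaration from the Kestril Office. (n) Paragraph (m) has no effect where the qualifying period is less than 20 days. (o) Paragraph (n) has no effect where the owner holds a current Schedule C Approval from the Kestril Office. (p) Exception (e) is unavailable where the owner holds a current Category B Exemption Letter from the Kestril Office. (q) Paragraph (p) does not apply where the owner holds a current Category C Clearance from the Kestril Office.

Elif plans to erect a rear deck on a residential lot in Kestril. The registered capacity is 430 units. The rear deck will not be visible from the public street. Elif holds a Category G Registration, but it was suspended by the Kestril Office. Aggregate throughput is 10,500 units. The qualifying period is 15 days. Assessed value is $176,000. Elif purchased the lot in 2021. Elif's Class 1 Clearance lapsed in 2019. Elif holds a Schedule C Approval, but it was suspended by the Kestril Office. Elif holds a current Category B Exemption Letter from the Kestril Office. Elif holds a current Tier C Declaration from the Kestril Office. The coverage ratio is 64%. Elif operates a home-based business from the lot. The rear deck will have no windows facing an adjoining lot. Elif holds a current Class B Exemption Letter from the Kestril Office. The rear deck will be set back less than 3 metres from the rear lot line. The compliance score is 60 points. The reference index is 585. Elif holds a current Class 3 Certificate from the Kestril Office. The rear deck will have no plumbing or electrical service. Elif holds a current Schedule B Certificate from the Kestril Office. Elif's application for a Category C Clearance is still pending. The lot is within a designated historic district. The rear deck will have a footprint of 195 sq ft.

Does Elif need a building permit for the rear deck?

Exception (a) requires that the structure is set back at least 3 metres from every lot line; but the rear setback is under 3 m, so (a) is unavailable.
Exception (b) requires that assessed value is below $172,500; but assessed value is $176,000, not below $172,500, so (b) is unavailable.
All of (c)'s requirements are met (the structure will not be visible from the street; a current Schedule B Certificate is held). Turning to paragraphs (h)–(o): (h) operates — a current Class B Exemption Letter is held. (i) applies (the reference index is 585, under the 611 limit), but yields to (j): (j) operates against (i): the lot is in a historic district. (k) would limit (j) — a home-based business operates on the lot — but (l) sets (k) aside: (l) operates against (k): a current Class 3 Certificate is held. (m) applies (a current Tier C Declaration is held), but is set aside by (n): (n) operates against (m): the qualifying period is 15 days, less than the 20 days limit. (o) is inapplicable (the Schedule C Approval is not current), so (n) stands. (c) is therefore removed.
Exception (d) fails — the Class 1 Clearance is not current.
Exception (e) does not apply: the Category G Registration is not current.
Every exception is unavailable, so the rule governs.

Yes — Elif must obtain a building permit.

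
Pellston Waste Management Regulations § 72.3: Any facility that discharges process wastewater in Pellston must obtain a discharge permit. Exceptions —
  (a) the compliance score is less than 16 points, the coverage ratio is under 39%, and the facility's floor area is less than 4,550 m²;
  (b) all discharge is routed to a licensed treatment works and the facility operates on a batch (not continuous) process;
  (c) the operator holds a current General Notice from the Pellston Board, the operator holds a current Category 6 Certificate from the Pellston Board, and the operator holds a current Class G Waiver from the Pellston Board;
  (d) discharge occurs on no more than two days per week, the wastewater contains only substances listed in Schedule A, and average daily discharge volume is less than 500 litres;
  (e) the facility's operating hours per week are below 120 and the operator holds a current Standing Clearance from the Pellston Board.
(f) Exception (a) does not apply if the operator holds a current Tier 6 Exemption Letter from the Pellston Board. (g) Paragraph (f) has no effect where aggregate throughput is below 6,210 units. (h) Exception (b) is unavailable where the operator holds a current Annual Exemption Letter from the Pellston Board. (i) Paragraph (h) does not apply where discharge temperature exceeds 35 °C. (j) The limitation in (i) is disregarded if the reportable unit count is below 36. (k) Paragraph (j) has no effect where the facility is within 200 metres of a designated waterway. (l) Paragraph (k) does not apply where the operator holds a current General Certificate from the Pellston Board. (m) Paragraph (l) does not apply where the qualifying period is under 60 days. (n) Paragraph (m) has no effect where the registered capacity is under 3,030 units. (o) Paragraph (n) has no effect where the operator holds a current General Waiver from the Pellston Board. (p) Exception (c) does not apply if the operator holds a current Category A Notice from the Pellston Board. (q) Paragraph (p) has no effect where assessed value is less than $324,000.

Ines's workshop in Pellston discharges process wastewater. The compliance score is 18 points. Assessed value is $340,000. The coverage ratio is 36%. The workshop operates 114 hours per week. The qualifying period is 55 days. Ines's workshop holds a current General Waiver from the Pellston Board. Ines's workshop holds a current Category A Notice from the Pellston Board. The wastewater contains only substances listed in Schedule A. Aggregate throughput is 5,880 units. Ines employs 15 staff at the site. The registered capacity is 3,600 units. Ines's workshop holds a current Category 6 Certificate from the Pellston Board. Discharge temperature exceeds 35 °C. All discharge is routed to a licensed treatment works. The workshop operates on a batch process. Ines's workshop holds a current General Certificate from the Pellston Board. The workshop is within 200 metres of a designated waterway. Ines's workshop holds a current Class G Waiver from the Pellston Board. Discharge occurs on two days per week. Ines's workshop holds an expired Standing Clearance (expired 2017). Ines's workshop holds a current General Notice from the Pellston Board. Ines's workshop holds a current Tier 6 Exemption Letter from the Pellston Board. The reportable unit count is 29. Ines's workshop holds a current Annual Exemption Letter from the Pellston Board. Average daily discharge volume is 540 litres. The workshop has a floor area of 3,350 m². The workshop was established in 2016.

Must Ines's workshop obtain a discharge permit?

No — exception (b) applies; Ines's workshop is not required to obtain a discharge permit.

Exception (a) fails — the compliance score is 18 points, not less than 16 points.
Exception (b)'s conditions are all satisfied: discharge is routed to a licensed treatment works; the facility operates on a batch process. Under paragraphs (h)–(o): (h) would limit (b) — a current Annual Exemption Letter is held — but (i) sets (h) aside: (i) applies — discharge temperature exceeds 35 °C. (j) would limit (i) — the reportable unit count is 29, below the 36 limit — but (k) sets (j) aside: (k) is engaged — the workshop is within 200 m of a designated waterway. (l) is engaged (a current General Certificate is held), but is set aside by (m): (m) operates against (l): the qualifying period is 55 days, under the 60 days limit. (n) is not triggered (the registered capacity is 3,600 units, not under 3,030 units), so (m) stands. (b) remains available.
All of (c)'s requirements are met (a current General Notice is held; a current Category 6 Certificate is held; a current Class G Waiver is held). Turning to paragraphs (p)–(q): (p) operates — a current Category A Notice is held. (q) is not triggered (assessed value is $340,000, not less than $324,000), so (p) stands. (c) is therefore removed.
Exception (d) fails — average daily discharge volume is 540 litres, not less than 500 litres.
Exception (e) fails — the Standing Clearance is not current.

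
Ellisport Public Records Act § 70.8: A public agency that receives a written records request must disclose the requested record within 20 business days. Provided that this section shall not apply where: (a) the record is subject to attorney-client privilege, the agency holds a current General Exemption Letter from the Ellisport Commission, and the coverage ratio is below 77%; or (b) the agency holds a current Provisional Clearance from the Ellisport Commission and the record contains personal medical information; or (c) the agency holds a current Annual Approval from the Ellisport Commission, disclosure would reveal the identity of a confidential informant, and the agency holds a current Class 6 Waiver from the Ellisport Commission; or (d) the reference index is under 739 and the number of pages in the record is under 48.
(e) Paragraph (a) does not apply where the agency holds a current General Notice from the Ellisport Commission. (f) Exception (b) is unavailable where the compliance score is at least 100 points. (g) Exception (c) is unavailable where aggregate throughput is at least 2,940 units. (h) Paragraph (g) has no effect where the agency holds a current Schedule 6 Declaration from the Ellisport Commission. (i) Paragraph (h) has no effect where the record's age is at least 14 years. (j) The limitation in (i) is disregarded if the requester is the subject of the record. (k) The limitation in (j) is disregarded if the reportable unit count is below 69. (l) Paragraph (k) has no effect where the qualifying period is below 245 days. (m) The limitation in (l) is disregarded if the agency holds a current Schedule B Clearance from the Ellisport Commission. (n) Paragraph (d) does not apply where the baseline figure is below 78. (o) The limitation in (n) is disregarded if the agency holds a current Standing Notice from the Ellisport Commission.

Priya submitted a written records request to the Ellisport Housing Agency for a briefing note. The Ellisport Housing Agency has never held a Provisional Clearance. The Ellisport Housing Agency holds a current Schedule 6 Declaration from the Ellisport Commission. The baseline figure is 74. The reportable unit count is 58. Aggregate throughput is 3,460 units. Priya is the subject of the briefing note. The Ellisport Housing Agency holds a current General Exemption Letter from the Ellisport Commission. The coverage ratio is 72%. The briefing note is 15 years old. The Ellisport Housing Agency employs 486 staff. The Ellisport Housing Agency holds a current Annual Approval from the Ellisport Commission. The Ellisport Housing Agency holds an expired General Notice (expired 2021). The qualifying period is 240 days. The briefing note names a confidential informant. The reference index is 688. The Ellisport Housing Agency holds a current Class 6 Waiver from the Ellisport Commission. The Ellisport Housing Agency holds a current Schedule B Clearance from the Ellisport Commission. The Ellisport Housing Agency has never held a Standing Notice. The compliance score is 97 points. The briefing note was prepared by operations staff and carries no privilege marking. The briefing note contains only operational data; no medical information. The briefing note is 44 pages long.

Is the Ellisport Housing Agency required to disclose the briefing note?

Exception (a) does not apply: the briefing note carries no privilege marking.
Exception (b) does not apply: no current Provisional Clearance is held.
Exception (c)'s conditions are all satisfied: a current Annual Approval is held; the briefing note names a confidential informant; a current Class 6 Waiver is held. But applying paragraphs (g)–(m): (g) operates against (c): aggregate throughput is 3,460 units, meeting the 2,940 units threshold. (h) is triggered (a current Schedule 6 Declaration is held), but is overridden by (i): (i) operates against (h): the record's age is 15 years, meeting the 14 years threshold. (j) would limit (i) — Priya is the subject of the briefing note — but (k) sets (j) aside: (k) is engaged — the reportable unit count is 58, below the 69 limit. (l) would limit (k) — the qualifying period is 240 days, below the 245 days limit — but (m) sets (l) aside: (m) is engaged — a current Schedule B Clearance is held. Exception (c) does not apply.
Exception (d): the reference index is 688, under the 739 limit; the number of pages in the record is 44, under the 48 limit — every condition holds. However, paragraphs (n)–(o) must be considered: (n) operates against (d): the baseline figure is 74, below the 78 limit. (o) is inapplicable (the Standing Notice is not current), so (n) stands. Exception (d) does not apply.
No exception applies. The general rule governs.

Yes — the Ellisport Housing Agency must disclose the briefing note.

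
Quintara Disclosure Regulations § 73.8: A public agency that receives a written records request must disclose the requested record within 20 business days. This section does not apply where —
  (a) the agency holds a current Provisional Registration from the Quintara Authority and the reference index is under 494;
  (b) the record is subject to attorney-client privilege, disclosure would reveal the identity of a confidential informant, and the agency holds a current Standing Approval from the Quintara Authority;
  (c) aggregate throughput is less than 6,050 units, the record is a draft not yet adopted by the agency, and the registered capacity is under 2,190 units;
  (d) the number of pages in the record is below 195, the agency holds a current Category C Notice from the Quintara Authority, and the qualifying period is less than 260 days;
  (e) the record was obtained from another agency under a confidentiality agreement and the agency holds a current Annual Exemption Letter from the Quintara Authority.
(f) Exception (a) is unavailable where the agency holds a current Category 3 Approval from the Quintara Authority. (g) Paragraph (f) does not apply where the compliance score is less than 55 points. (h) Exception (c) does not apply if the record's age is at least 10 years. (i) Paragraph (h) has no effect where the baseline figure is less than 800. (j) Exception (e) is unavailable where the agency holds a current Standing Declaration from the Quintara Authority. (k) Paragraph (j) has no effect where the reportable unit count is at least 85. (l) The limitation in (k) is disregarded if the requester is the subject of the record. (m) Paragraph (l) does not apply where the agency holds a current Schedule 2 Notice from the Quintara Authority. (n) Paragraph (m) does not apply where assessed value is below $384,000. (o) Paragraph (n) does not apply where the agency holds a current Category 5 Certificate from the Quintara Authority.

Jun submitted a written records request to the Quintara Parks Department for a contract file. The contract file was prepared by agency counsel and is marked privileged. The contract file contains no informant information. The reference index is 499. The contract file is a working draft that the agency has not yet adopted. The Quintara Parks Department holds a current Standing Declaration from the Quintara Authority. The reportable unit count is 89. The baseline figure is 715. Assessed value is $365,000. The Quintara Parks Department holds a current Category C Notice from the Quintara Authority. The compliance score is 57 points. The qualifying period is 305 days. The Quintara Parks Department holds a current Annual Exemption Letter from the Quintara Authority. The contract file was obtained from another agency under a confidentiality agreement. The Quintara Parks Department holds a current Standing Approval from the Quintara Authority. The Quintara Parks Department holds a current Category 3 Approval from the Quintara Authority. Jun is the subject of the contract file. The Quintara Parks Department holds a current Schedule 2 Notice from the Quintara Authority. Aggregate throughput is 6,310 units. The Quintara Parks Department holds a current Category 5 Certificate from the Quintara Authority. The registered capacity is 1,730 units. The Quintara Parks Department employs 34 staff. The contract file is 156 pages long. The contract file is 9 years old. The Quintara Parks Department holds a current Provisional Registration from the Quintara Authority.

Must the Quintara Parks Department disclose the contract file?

Exception (a) fails — the reference index is 499, not under 494.
Exception (b) fails — the contract file contains no informant information.
Exception (c) does not apply: aggregate throughput is 6,310 units, not less than 6,050 units.
Exception (d) requires that the qualifying period is less than 260 days; but the qualifying period is 305 days, not less than 260 days, so (d) is unavailable.
Exception (e) is satisfied on its face — the contract file was obtained under a confidentiality agreement; a current Annual Exemption Letter is held. Considering the limiting provisions: (j) is triggered (a current Standing Declaration is held), but yields to (k): (k) operates against (j): the reportable unit count is 89, meeting the 85 threshold. (l) would limit (k) — Jun is the subject of the contract file — but (m) sets (l) aside: (m) is engaged — a current Schedule 2 Notice is held. (n) operates (assessed value is $365,000, below the $384,000 limit), but is displaced by (o): (o) is triggered — a current Category 5 Certificate is held. So (e) applies.

No — exception (e) applies; the Quintara Parks Department is not required to disclose the contract file.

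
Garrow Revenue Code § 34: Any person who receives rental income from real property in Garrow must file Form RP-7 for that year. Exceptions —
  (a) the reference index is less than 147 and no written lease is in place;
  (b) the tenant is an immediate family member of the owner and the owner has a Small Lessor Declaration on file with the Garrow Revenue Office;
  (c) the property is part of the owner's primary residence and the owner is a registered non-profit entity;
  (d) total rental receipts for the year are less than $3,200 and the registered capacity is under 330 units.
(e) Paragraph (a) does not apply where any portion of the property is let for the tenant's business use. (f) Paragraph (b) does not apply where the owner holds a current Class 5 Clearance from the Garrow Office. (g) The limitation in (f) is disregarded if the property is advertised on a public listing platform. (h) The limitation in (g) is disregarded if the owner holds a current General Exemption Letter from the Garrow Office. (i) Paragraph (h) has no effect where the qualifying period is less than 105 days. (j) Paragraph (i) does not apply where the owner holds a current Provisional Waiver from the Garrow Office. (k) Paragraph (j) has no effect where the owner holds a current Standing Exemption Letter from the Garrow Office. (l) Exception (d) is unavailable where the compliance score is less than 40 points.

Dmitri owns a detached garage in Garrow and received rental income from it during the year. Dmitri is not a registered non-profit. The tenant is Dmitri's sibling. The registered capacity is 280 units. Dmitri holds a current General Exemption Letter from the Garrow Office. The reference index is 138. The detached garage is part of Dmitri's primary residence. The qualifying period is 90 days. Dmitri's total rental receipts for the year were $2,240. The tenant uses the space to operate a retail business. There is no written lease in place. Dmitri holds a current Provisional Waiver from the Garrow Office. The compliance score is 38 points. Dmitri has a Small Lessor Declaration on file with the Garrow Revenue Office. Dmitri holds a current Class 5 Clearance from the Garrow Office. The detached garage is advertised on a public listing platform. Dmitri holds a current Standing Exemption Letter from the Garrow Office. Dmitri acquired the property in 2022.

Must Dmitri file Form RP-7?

No — exception (b) applies; Dmitri is not required to file Form RP-7.

Exception (a) is satisfied on its face — the reference index is 138, less than the 147 limit; there is no written lease. But applying paragraph (e): (e) operates — the space is let for business use. So (a) is unavailable.
Exception (b) is satisfied on its face — the tenant is an immediate family member; a Small Lessor Declaration is on file. Considering the limiting provisions: (f) operates (a current Class 5 Clearance is held), but is set aside by (g): (g) operates against (f): the property is publicly advertised. (h) would limit (g) — a current General Exemption Letter is held — but (i) sets (h) aside: (i) operates against (h): the qualifying period is 90 days, less than the 105 days limit. (j) is engaged (a current Provisional Waiver is held), but yields to (k): (k) is triggered — a current Standing Exemption Letter is held. So (b) applies.
Exception (c) fails — Dmitri is not a registered non-profit.
All of (d)'s requirements are met (total rental receipts for the year are $2,240, less than the $3,200 limit; the registered capacity is 280 units, under the 330 units limit). Turning to paragraph (l): (l) operates against (d): the compliance score is 38 points, less than the 40 points limit. (d) is therefore removed.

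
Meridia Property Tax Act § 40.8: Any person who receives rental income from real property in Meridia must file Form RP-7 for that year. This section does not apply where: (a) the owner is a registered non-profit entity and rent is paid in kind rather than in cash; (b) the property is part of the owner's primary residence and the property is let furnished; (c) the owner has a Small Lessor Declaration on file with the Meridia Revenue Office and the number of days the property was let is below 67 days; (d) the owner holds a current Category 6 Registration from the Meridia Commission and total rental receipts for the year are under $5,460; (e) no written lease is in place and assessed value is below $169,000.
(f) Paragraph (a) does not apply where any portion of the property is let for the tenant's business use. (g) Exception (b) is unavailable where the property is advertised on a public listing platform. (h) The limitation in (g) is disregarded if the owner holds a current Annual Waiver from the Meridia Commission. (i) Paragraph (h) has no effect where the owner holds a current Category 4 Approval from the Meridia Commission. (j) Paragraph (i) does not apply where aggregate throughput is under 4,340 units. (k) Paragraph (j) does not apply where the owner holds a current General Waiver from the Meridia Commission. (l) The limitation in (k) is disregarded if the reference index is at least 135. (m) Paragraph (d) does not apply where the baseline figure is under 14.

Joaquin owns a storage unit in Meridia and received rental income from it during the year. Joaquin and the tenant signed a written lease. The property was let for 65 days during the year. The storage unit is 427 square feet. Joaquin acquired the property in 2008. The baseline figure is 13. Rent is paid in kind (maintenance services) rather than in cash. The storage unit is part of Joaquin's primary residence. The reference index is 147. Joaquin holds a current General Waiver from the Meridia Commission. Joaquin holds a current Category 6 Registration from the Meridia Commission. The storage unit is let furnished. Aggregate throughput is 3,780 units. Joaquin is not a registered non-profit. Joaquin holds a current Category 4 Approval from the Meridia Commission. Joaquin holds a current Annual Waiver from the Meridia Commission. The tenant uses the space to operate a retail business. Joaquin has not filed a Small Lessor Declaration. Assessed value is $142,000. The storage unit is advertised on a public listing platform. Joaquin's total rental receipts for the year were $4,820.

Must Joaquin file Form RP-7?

No — exception (b) applies; Joaquin is not required to file Form RP-7.

Exception (a) does not apply: Joaquin is not a registered non-profit.
All of (b)'s requirements are met (the storage unit is part of the primary residence; the property is let furnished). Applying paragraphs (g)–(l): (g) would limit (b) — the property is publicly advertised — but (h) sets (g) aside: (h) is engaged — a current Annual Waiver is held. (i) applies (a current Category 4 Approval is held), but is displaced by (j): (j) applies — aggregate throughput is 3,780 units, under the 4,340 units limit. (k) operates (a current General Waiver is held), but is overridden by (l): (l) is triggered — the reference index is 147, meeting the 135 threshold. So (b) applies.
Exception (c) fails — no Small Lessor Declaration is on file.
Exception (d)'s conditions are all satisfied: a current Category 6 Registration is held; total rental receipts for the year are $4,820, under the $5,460 limit. However, paragraph (m) must be considered: (m) operates against (d): the baseline figure is 13, under the 14 limit. Exception (d) does not apply.
Exception (e) does not apply: a written lease is in place.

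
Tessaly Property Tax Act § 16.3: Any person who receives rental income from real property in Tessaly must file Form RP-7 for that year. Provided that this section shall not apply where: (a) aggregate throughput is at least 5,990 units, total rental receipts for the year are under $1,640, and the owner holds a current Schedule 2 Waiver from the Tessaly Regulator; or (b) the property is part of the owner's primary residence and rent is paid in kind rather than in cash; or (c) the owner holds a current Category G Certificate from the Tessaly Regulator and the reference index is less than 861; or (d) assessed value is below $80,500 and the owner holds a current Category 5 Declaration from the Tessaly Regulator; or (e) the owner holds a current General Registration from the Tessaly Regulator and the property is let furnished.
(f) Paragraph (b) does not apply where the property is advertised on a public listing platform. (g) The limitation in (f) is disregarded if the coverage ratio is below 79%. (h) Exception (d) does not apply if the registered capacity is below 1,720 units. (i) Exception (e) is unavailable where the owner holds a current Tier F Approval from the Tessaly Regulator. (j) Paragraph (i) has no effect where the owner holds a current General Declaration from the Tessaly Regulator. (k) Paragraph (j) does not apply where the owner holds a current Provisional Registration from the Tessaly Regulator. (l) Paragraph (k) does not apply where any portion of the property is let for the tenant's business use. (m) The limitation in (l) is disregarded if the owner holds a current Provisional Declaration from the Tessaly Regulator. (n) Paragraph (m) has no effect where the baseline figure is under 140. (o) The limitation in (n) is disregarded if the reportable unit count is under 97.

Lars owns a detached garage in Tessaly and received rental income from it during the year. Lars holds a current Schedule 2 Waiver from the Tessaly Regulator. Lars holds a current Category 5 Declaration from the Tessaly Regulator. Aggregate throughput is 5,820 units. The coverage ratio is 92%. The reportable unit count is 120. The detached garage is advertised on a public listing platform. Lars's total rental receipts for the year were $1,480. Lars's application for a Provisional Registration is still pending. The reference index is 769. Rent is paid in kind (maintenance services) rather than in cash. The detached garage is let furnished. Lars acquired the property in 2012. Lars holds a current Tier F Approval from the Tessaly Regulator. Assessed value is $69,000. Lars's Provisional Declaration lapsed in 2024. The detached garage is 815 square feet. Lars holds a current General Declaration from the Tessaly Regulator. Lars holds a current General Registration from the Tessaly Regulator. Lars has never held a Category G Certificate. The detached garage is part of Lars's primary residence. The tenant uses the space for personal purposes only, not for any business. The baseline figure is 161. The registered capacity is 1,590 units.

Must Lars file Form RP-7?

Exception (a) requires that aggregate throughput is at least 5,990 units; but aggregate throughput is 5,820 units, short of 5,990 units, so (a) is unavailable.
Exception (b) is satisfied on its face — the detached garage is part of the primary residence; rent is paid in kind. But: (f) operates against (b): the property is publicly advertised. (g), which would lift (f), is not triggered — the coverage ratio is 92%, not below 79%. (b) is therefore removed.
Exception (c) does not apply: there is no Category G Certificate in force.
Exception (d): assessed value is $69,000, below the $80,500 limit; a current Category 5 Declaration is held — every condition holds. Turning to paragraph (h): (h) operates against (d): the registered capacity is 1,590 units, below the 1,720 units limit. So (d) is unavailable.
Exception (e)'s conditions are all satisfied: a current General Registration is held; the property is let furnished. Under paragraphs (i)–(o): (i) applies (a current Tier F Approval is held), but is displaced by (j): (j) operates against (i): a current General Declaration is held. (k), which would lift (j), is not engaged — the Provisional Registration is not current. (e) remains available.

No — exception (e) applies; Lars is not required to file Form RP-7.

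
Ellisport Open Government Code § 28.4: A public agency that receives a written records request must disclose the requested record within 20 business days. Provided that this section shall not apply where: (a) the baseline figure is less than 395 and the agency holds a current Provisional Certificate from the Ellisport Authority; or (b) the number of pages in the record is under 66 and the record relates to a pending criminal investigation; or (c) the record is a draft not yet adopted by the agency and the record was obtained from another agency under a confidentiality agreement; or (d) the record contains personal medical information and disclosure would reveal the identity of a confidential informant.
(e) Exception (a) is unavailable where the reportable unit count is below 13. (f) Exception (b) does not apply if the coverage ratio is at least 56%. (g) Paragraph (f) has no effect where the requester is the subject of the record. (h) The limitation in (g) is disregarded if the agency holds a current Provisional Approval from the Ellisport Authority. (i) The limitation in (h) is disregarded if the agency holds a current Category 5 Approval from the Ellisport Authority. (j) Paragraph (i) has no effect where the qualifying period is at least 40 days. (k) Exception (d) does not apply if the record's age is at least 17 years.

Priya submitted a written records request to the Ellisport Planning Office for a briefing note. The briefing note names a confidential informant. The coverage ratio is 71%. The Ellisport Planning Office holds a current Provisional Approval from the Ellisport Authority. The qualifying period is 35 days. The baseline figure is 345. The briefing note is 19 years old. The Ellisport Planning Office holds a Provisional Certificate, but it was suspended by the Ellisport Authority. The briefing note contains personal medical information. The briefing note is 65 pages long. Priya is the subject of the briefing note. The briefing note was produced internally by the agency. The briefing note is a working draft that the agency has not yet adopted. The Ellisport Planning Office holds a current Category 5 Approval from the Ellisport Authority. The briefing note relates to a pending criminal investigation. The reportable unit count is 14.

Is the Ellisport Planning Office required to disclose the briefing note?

Exception (a) does not apply: no current Provisional Certificate is held.
Exception (b) is satisfied on its face — the number of pages in the record is 65, under the 66 limit; the briefing note relates to a pending investigation. Applying paragraphs (f)–(j): (f) is engaged (the coverage ratio is 71%, meeting the 56% threshold), but is set aside by (g): (g) operates — Priya is the subject of the briefing note. (h) is triggered (a current Provisional Approval is held), but is set aside by (i): (i) operates — a current Category 5 Approval is held. (j), which would lift (i), is not engaged — the qualifying period is 35 days, short of 40 days. Exception (b) stands.
Exception (c) fails — the briefing note was produced internally.
Exception (d)'s conditions are all satisfied: the briefing note contains personal medical information; the briefing note names a confidential informant. However, paragraph (k) must be considered: (k) is triggered — the record's age is 19 years, meeting the 17 years threshold. So (d) is unavailable.

No — exception (b) applies; the Ellisport Planning Office is not required to disclose the briefing note.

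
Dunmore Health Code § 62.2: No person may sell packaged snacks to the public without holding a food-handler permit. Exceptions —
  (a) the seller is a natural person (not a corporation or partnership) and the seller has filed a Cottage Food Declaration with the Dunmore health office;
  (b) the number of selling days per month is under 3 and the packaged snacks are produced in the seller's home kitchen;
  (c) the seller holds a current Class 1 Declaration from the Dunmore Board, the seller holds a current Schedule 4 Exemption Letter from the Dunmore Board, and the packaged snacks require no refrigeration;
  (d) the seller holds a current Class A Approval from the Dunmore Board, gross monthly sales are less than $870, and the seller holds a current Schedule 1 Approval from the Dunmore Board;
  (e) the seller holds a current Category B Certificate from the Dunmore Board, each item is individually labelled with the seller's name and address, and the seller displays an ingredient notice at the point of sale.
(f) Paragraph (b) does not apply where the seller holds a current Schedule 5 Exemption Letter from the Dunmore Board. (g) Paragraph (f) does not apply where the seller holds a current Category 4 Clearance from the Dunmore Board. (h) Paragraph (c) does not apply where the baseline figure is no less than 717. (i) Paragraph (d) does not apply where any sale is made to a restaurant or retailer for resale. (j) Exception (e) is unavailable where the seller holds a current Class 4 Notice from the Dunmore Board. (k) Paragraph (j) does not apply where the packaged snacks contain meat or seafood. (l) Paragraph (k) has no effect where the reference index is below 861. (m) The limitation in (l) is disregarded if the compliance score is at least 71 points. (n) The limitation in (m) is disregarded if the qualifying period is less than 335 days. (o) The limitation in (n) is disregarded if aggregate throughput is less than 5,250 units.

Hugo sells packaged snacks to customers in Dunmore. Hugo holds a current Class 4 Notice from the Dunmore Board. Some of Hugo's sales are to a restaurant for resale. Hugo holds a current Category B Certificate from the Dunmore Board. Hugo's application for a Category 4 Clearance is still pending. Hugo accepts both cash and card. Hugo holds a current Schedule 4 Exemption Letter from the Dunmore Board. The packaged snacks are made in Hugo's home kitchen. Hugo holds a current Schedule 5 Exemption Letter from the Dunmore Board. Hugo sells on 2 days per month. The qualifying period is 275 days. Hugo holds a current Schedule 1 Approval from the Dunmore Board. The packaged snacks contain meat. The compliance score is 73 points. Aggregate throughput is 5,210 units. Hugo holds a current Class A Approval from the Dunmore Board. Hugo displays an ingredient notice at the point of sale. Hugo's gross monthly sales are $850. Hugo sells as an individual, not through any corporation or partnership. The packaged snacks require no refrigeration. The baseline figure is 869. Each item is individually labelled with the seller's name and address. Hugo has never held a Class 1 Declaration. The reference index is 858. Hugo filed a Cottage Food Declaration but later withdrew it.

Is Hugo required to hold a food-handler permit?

Exception (a) requires that the seller has filed a Cottage Food Declaration with the Dunmore health office; but the Cottage Food Declaration was withdrawn, so (a) is unavailable.
All of (b)'s requirements are met (the number of selling days per month is 2, under the 3 limit; the packaged snacks are home-kitchen produced). But: (f) is engaged — a current Schedule 5 Exemption Letter is held. (g), which would lift (f), does not operate here — no current Category 4 Clearance is held. Exception (b) does not apply.
Exception (c) fails — the Class 1 Declaration is not current.
All of (d)'s requirements are met (a current Class A Approval is held; gross monthly sales are $850, less than the $870 limit; a current Schedule 1 Approval is held). But: (i) is engaged — some sales are to a restaurant for resale. So (d) is unavailable.
Exception (e) is satisfied on its face — a current Category B Certificate is held; items are individually labelled; an ingredient notice is displayed. Considering the limiting provisions: (j) would limit (e) — a current Class 4 Notice is held — but (k) sets (j) aside: (k) applies — the packaged snacks contain meat. (l) operates (the reference index is 858, below the 861 limit), but is overridden by (m): (m) operates against (l): the compliance score is 73 points, meeting the 71 points threshold. (n) operates (the qualifying period is 275 days, less than the 335 days limit), but is itself disapplied by (o): (o) is engaged — aggregate throughput is 5,210 units, less than the 5,250 units limit. So (e) applies.

No — exception (e) applies; Hugo is not required to hold a food-handler permit.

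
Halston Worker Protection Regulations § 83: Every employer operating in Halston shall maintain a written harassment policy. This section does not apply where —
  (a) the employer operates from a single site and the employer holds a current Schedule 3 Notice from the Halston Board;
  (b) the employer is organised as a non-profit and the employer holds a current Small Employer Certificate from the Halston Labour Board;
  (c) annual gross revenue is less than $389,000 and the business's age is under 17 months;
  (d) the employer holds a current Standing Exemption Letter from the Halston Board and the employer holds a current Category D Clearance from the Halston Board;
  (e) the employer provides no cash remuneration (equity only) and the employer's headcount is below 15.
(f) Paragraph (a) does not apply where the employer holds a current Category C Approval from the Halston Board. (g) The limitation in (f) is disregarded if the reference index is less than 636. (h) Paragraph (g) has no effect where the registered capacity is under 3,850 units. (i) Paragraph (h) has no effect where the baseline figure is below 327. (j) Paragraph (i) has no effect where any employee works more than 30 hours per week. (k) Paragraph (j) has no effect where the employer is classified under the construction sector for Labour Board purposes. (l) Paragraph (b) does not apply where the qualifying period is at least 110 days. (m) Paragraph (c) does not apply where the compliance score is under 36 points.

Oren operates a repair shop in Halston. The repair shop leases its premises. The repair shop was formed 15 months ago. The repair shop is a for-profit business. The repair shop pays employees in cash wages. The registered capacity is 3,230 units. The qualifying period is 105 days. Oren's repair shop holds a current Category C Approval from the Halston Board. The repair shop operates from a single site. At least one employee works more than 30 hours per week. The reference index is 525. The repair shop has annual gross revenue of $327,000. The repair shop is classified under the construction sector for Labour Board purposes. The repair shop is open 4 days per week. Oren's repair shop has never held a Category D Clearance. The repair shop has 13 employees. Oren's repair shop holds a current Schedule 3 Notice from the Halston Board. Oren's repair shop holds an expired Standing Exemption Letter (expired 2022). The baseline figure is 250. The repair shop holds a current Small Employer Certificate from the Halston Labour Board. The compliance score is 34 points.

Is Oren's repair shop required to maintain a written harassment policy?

No — exception (a) applies; Oren's repair shop is not required to maintain a written harassment policy.

Exception (a) is satisfied on its face — the employer operates from a single site; a current Schedule 3 Notice is held. As to paragraphs (f)–(k): (f) is engaged (a current Category C Approval is held), but is set aside by (g): (g) operates against (f): the reference index is 525, less than the 636 limit. (h) would limit (g) — the registered capacity is 3,230 units, under the 3,850 units limit — but (i) sets (h) aside: (i) operates against (h): the baseline figure is 250, below the 327 limit. (j) is engaged (at least one employee exceeds 30 hours/week), but is set aside by (k): (k) is triggered — the repair shop is classified under the construction sector. (a) remains available.
Exception (b) does not apply: the employer is for-profit.
Exception (c) is satisfied on its face — annual gross revenue is $327,000, less than the $389,000 limit; the business's age is 15 months, under the 17 months limit. However, paragraph (m) must be considered: (m) operates — the compliance score is 34 points, under the 36 points limit. (c) is therefore removed.
Exception (d) requires that the employer holds a current Standing Exemption Letter from the Halston Board; but there is no Standing Exemption Letter in force, so (d) is unavailable.
Exception (e) requires that the employer provides no cash remuneration (equity only); but employees are paid cash wages, so (e) is unavailable.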